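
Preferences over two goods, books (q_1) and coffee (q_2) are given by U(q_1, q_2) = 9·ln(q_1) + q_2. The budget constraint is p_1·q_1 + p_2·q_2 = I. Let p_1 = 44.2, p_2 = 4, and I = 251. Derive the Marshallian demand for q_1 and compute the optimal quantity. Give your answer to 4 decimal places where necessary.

Set MRS = p_1/p_2: (9/q_1)/1 = p_1/p_2.
So q_1*(p_1,p_2) = 9·p_2/p_1, independent of income; and q_2* = (I − 9·p_2)/p_2.
At the given prices: q_1* = 9·4/44.2 = 0.8145.

q_1* = 0.8145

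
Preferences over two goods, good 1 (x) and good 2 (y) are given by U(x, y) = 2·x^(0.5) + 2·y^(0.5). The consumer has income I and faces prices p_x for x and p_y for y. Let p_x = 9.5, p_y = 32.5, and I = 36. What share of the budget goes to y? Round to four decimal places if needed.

MU_x ∝ 2·x^(-0.5), MU_y ∝ 2·y^(-0.5), so MRS = (y/x)^(0.5) = p_x/p_y.
Solve for the ratio: y/x = [p_x/p_y]^(2).
With the ratio pinned down, the budget gives x* = I/(p_x + p_y·(y/x)) and y* = (y/x)·x*.
Numerically y/x = 0.085444, so x* = 36/(9.5 + 32.5·0.085444) = 2.9323 and y* = 0.085444·2.9323 = 0.2505.
Expenditure on y: 32.5·0.2505 = 8.1429; share = 0.2262.

share on y = 0.2262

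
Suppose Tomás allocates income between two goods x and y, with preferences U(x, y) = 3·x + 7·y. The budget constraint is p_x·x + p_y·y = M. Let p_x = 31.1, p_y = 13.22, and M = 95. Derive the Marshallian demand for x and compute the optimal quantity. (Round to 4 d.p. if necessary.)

y gives more utility per dollar, so spend all income on y: y* = M/p_y, x* = 0.
Numerically: x* = 0, y* = 7.1861.

x* = 0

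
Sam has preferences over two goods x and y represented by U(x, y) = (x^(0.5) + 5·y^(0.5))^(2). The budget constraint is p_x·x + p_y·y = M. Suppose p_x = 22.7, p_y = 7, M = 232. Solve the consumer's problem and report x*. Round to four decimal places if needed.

From the CES first-order condition, (1/5)·(y/x)^(0.5) = p_x/p_y.
Solve for the ratio: y/x = [5·p_x/p_y]^(2).
Substitute y = (y/x)·x into the budget: x* = M/(p_x + p_y·(y/x)).
Numerically y/x = 262.903061, so x* = 232/(22.7 + 7·262.903061) = 0.1245.

x* = 0.1245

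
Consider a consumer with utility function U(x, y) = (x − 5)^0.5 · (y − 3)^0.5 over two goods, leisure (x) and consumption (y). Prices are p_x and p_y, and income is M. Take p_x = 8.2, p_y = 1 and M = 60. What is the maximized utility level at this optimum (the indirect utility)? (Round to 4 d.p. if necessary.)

This is Cobb-Douglas in (x−5, y−3): tangency gives 0.5·p_y·(y−3) = 0.5·p_x·(x−5).
After buying the subsistence bundle (5, 3), a share 0.5 of the remaining income goes to x: x* = 5 + 0.5·(M − 5p_x − 3p_y)/p_x.
Discretionary income = 60 − 5·8.2 − 3·1 = 16; x* = 5 + 0.5·16/8.2 = 5.9756; y* = 3 + 0.5·16/1 = 11.
Utility at the optimum: U(5.9756, 11) = 2.7937.

V = 2.7937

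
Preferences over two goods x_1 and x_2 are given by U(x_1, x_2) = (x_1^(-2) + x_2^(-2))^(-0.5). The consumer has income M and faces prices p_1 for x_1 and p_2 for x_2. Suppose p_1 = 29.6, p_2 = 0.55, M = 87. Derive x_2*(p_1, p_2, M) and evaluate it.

x_2* = 10.3695

MRS = MU_x_1/MU_x_2 = (x_2/x_1)^(3). Set equal to p_1/p_2.
Solve for the ratio: x_2/x_1 = [p_1/p_2]^(1/3).
With the ratio pinned down, the budget gives x_1* = M/(p_1 + p_2·(x_2/x_1)) and x_2* = (x_2/x_1)·x_1*.
Numerically x_2/x_1 = 3.775516, so x_1* = 87/(29.6 + 0.55·3.775516) = 2.7465 and x_2* = 3.775516·2.7465 = 10.3695.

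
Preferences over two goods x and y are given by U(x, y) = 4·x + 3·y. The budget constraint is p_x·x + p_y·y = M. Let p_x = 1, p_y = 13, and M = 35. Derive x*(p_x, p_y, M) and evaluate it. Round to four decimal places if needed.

x* = 35

Linear utility — the consumer picks whichever good has higher MU/price: 4/1 = 4 vs 3/13 = 0.2308.
x gives more utility per dollar, so spend all income on x: x* = M/p_x, y* = 0.
Numerically: x* = 35, y* = 0.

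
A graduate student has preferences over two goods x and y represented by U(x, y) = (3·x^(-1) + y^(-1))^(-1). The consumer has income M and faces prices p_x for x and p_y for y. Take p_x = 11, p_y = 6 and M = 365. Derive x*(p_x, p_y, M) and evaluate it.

x* = 23.2626

From the CES first-order condition, 3·(y/x)^(2) = p_x/p_y.
Hence y/x = ((1/3)·p_x/p_y)^(1/(2)), i.e. raised to the 0.5 power.
Substitute y = (y/x)·x into the budget: x* = M/(p_x + p_y·(y/x)).
Numerically y/x = 0.781736, so x* = 365/(11 + 6·0.781736) = 23.2626.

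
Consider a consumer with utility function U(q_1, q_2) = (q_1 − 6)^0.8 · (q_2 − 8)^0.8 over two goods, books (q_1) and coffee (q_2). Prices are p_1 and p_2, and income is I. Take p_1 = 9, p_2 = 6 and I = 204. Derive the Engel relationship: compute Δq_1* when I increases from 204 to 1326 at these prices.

Δq_1* = 62.3333

Let q_1' = q_1−6, q_2' = q_2−8. MRS = q_2'/q_1' = p_1/p_2.
After buying the subsistence bundle (6, 8), a share 0.5 of the remaining income goes to q_1: q_1* = 6 + 0.5·(I − 6p_1 − 8p_2)/p_1.
Discretionary income = 204 − 6·9 − 8·6 = 102; q_1* = 6 + 0.5·102/9 = 11.6667.
At I' = 1326: q_1* = 74. Change: 74 − 11.6667 = 62.3333.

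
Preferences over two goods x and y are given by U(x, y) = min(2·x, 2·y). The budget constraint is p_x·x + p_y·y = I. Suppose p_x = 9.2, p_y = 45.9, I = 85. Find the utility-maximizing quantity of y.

Leontief preferences: the optimum is at the kink where x/2 = y/2, i.e. y = x.
Budget: p_x·x + p_y·x = I, so (2·p_x + 2·p_y)·x = 2·I.
Demand: x*(p_x,p_y,I) = 2·I/(2·p_x + 2·p_y), y* = 2·I/(2·p_x + 2·p_y).
Here 2·9.2 + 2·45.9 = 110.2, giving y* = 1.5426.

y* = 1.5426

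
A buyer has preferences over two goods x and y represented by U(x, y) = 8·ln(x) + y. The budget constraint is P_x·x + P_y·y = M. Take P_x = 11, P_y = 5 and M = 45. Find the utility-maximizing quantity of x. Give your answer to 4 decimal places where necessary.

So x*(P_x,P_y) = 8·P_y/P_x, independent of income; and y* = (M − 8·P_y)/P_y.
At the given prices: x* = 8·5/11 = 3.6364.

x* = 3.6364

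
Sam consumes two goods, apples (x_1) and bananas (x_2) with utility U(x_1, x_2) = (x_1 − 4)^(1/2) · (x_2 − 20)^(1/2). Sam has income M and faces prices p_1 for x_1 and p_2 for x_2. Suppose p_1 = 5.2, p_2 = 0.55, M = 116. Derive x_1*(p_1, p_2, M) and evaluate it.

x_1* = 12.0962

This is Cobb-Douglas in (x_1−4, x_2−20): tangency gives 0.5·p_2·(x_2−20) = 0.5·p_1·(x_1−4).
After buying the subsistence bundle (4, 20), a share 0.5 of the remaining income goes to x_1: x_1* = 4 + 0.5·(M − 4p_1 − 20p_2)/p_1.
Discretionary income = 116 − 4·5.2 − 20·0.55 = 84.2; x_1* = 4 + 0.5·84.2/5.2 = 12.0962.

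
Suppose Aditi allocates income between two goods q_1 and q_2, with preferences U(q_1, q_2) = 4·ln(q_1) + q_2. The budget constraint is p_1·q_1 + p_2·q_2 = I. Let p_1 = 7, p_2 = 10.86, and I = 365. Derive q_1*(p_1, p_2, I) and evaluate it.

MU_q_1 = 4/q_1, MU_q_2 = 1. Tangency: 4/q_1 = p_1/p_2.
So q_1*(p_1,p_2) = 4·p_2/p_1, independent of income; and q_2* = (I − 4·p_2)/p_2.
At the given prices: q_1* = 4·10.86/7 = 6.2057.

q_1* = 6.2057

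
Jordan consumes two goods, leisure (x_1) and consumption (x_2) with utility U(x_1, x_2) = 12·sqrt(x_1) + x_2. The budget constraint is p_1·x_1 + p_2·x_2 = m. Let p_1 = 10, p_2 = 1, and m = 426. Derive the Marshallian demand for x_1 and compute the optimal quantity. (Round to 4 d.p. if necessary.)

x_1* = 0.36

Solve: √x_1 = 6·p_2/p_1, so x_1*(p_1,p_2) = (6·p_2/p_1)², and x_2* = (m − p_1·x_1*)/p_2.
Plugging in: x_1* = (6·1/10)² = 0.36.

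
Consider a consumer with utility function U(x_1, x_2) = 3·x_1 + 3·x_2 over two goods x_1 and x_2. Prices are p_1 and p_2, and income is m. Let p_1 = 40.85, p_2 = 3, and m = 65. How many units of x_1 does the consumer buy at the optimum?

Numerically: x_1* = 0, x_2* = 21.6667.

x_1* = 0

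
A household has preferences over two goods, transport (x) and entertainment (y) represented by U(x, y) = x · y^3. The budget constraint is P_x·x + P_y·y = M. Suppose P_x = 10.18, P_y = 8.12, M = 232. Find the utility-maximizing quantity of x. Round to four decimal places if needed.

MU_x/MU_y = (y)/(3·x); tangency sets this equal to P_x/P_y.
Rearranging, P_y·y = 3·P_x·x. Substituting into the budget gives P_x·x·(1 + 3) = M.
Demand: x*(P_x,P_y,M) = 0.25·M/P_x and y* = 0.75·M/P_y.
At P_x=10.18, P_y=8.12, M=232: x* = 0.25·232/10.18 = 5.6974.

x* = 5.6974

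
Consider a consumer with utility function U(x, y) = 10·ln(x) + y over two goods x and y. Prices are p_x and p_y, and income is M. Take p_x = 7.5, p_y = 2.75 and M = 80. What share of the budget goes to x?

share on x = 0.3438

At the given prices: x* = 10·2.75/7.5 = 3.6667, and y* = 19.0909.
Expenditure on x: 7.5·3.6667 = 27.5; share = 0.3438.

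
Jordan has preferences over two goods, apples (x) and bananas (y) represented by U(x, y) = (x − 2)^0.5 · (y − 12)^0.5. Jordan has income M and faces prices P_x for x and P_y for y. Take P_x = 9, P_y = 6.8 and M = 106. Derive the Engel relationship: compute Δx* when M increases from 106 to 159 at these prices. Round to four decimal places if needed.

This is Cobb-Douglas in (x−2, y−12): tangency gives 0.5·P_y·(y−12) = 0.5·P_x·(x−2).
Substituting into the budget: x* = 2 + 0.5·(M − 2·P_x − 12·P_y)/P_x, and y* = 12 + 0.5·(…)/P_y.
Discretionary income = 106 − 2·9 − 12·6.8 = 6.4; x* = 2 + 0.5·6.4/9 = 2.3556.
At M' = 159: x* = 5.3. Change: 5.3 − 2.3556 = 2.9444.

Δx* = 2.9444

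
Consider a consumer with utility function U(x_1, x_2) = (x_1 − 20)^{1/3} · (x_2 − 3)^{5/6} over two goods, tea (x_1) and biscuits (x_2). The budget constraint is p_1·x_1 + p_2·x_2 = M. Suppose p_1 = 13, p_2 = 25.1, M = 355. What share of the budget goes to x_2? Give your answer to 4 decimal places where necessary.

share on x_2 = 0.2518

Let x_1' = x_1−20, x_2' = x_2−3. MRS = (2/5)·x_2'/x_1' = p_1/p_2.
After buying the subsistence bundle (20, 3), a share 2/7 of the remaining income goes to x_1: x_1* = 20 + 2/7·(M − 20p_1 − 3p_2)/p_1.
Discretionary income = 355 − 20·13 − 3·25.1 = 19.7; x_1* = 20 + 2/7·19.7/13 = 20.433; x_2* = 3 + 5/7·19.7/25.1 = 3.5606.
Expenditure on x_2: 25.1·3.5606 = 89.3714; share = 0.2518.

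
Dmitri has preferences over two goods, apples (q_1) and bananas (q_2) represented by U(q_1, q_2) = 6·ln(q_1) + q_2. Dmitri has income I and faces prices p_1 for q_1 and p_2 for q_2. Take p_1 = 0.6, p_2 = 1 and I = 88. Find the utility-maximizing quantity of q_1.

MU_q_1 = 6/q_1, MU_q_2 = 1. Tangency: 6/q_1 = p_1/p_2.
So q_1*(p_1,p_2) = 6·p_2/p_1, independent of income; and q_2* = (I − 6·p_2)/p_2.
At the given prices: q_1* = 6·1/0.6 = 10.

q_1* = 10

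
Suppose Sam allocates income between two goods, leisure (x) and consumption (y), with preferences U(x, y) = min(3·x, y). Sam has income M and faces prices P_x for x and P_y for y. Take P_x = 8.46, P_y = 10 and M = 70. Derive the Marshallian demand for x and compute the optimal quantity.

x* = 1.8201

Leontief preferences: the optimum is at the kink where x/1 = y/3, i.e. y = 3·x.
Budget: P_x·x + P_y·3·x = M, so (P_x + 3·P_y)·x = M.
Demand: x*(P_x,P_y,M) = M/(P_x + 3·P_y), y* = 3·M/(P_x + 3·P_y).
Here 8.46 + 3·10 = 38.46, giving x* = 1.8201.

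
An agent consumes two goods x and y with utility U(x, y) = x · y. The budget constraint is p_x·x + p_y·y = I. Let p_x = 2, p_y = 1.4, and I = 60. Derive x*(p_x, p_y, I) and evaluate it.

Demand: x*(p_x,p_y,I) = 0.5·I/p_x and y* = 0.5·I/p_y.
At p_x=2, p_y=1.4, I=60: x* = 0.5·60/2 = 15.

x* = 15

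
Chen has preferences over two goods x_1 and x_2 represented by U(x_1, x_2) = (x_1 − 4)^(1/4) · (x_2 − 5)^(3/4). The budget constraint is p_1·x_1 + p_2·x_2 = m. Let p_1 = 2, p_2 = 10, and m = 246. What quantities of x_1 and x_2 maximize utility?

x_1* = 27.5, x_2* = 19.1

Let x_1' = x_1−4, x_2' = x_2−5. MRS = (1/3)·x_2'/x_1' = p_1/p_2.
After buying the subsistence bundle (4, 5), a share 0.25 of the remaining income goes to x_1: x_1* = 4 + 0.25·(m − 4p_1 − 5p_2)/p_1.
Discretionary income = 246 − 4·2 − 5·10 = 188; x_1* = 4 + 0.25·188/2 = 27.5; x_2* = 5 + 0.75·188/10 = 19.1.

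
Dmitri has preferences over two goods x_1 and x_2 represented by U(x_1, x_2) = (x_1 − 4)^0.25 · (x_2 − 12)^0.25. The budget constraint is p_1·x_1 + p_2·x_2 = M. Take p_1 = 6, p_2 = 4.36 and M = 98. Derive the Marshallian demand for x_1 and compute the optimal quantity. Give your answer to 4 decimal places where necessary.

MRS = (x_2−12)/(x_1−4). Tangency with p_1/p_2 gives x_2−12 = (p_1/p_2)·(x_1−4).
Substituting into the budget: x_1* = 4 + 0.5·(M − 4·p_1 − 12·p_2)/p_1, and x_2* = 12 + 0.5·(…)/p_2.
Discretionary income = 98 − 4·6 − 12·4.36 = 21.68; x_1* = 4 + 0.5·21.68/6 = 5.8067.

x_1* = 5.8067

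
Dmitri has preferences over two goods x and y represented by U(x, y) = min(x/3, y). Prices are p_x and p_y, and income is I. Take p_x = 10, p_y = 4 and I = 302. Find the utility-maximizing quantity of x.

x* = 26.6471

Leontief preferences: the optimum is at the kink where x/3 = y/1, i.e. y = (1/3)·x.
Budget: p_x·x + p_y·(1/3)·x = I, so (3·p_x + p_y)·x = 3·I.
Demand: x*(p_x,p_y,I) = 3·I/(3·p_x + p_y), y* = I/(3·p_x + p_y).
Here 3·10 + 4 = 34, giving x* = 26.6471.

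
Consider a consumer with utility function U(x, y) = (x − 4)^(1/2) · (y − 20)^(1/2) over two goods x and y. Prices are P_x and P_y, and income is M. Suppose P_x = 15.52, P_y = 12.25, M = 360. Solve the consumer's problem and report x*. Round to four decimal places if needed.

x* = 5.7049

This is Cobb-Douglas in (x−4, y−20): tangency gives 0.5·P_y·(y−20) = 0.5·P_x·(x−4).
After buying the subsistence bundle (4, 20), a share 0.5 of the remaining income goes to x: x* = 4 + 0.5·(M − 4P_x − 20P_y)/P_x.
Discretionary income = 360 − 4·15.52 − 20·12.25 = 52.92; x* = 4 + 0.5·52.92/15.52 = 5.7049.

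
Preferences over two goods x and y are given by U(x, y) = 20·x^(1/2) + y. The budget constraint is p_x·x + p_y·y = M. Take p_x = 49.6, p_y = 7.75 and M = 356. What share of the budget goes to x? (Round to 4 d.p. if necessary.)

Utility is quasi-linear in y; the FOC for x is 10/√x = p_x/p_y.
Thus x* = (10·p_y/p_x)² — independent of M — with the rest of income spent on y.
Plugging in: x* = (10·7.75/49.6)² = 2.4414, y* = 30.3105.
Expenditure on x: 49.6·2.4414 = 121.0938; share = 0.3402.

share on x = 0.3402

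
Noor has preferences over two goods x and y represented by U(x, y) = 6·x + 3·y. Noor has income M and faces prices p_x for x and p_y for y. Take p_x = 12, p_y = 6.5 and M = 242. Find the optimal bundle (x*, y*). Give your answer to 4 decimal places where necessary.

x* = 20.1667, y* = 0

Linear utility — the consumer picks whichever good has higher MU/price: 6/12 = 0.5 vs 3/6.5 = 0.4615.
x gives more utility per dollar, so spend all income on x: x* = M/p_x, y* = 0.
Numerically: x* = 20.1667, y* = 0.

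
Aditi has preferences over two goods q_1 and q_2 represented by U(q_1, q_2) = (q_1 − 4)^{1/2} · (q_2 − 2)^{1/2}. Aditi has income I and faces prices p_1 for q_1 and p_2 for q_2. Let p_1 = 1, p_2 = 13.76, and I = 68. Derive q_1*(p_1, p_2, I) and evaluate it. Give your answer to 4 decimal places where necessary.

q_1* = 22.24

Let q_1' = q_1−4, q_2' = q_2−2. MRS = q_2'/q_1' = p_1/p_2.
After buying the subsistence bundle (4, 2), a share 0.5 of the remaining income goes to q_1: q_1* = 4 + 0.5·(I − 4p_1 − 2p_2)/p_1.
Discretionary income = 68 − 4·1 − 2·13.76 = 36.48; q_1* = 4 + 0.5·36.48/1 = 22.24.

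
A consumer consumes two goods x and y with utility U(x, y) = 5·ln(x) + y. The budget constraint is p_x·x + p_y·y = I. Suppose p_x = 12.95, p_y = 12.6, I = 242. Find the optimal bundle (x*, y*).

Set MRS = p_x/p_y: (5/x)/1 = p_x/p_y.
So x*(p_x,p_y) = 5·p_y/p_x, independent of income; and y* = (I − 5·p_y)/p_y.
At the given prices: x* = 5·12.6/12.95 = 4.8649, and y* = 14.2063.

x* = 4.8649, y* = 14.2063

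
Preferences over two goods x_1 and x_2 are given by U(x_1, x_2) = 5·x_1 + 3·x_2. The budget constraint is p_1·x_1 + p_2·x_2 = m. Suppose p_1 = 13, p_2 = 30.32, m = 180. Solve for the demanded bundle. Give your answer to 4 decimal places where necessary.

x_1* = 13.8462, x_2* = 0

Perfect substitutes: compare marginal utility per dollar. 5/p_1 vs 3/p_2 → 0.3846 vs 0.0989.
x_1 gives more utility per dollar, so spend all income on x_1: x_1* = m/p_1, x_2* = 0.
Numerically: x_1* = 13.8462, x_2* = 0.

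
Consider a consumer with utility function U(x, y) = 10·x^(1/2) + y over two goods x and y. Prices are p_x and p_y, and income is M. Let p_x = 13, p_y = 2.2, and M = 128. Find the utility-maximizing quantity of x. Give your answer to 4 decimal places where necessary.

x* = 0.716

MU_x = 5/√x, MU_y = 1. Tangency: 5/√x = p_x/p_y.
Thus x* = (5·p_y/p_x)² — independent of M — with the rest of income spent on y.
Plugging in: x* = (5·2.2/13)² = 0.716.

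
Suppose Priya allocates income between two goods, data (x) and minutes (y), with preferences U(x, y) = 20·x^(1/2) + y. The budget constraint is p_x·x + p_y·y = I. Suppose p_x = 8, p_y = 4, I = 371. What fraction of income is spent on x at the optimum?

share on x = 0.5391

Utility is quasi-linear in y; the FOC for x is 10/√x = p_x/p_y.
Solve: √x = 10·p_y/p_x, so x*(p_x,p_y) = (10·p_y/p_x)², and y* = (I − p_x·x*)/p_y.
Plugging in: x* = (10·4/8)² = 25, y* = 42.75.
Expenditure on x: 8·25 = 200; share = 0.5391.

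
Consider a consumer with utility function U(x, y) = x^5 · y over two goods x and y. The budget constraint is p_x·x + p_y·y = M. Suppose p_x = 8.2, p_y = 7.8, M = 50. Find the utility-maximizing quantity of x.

x* = 5.0813

At p_x=8.2, p_y=7.8, M=50: x* = 5/6·50/8.2 = 5.0813.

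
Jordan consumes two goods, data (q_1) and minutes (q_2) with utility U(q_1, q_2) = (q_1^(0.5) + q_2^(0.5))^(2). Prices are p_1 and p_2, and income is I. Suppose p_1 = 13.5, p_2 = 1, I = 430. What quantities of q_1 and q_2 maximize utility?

q_1* = 2.1967, q_2* = 400.3448

Substitute q_2 = (q_2/q_1)·q_1 into the budget: q_1* = I/(p_1 + p_2·(q_2/q_1)).
Numerically q_2/q_1 = 182.25, so q_1* = 430/(13.5 + 1·182.25) = 2.1967 and q_2* = 182.25·2.1967 = 400.3448.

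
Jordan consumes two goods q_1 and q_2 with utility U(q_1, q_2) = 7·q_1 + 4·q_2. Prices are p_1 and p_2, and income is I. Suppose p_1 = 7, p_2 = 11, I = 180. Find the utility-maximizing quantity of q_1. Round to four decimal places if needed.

Perfect substitutes: compare marginal utility per dollar. 7/p_1 vs 4/p_2 → 1 vs 0.3636.
q_1 gives more utility per dollar, so spend all income on q_1: q_1* = I/p_1, q_2* = 0.
Numerically: q_1* = 25.7143, q_2* = 0.

q_1* = 25.7143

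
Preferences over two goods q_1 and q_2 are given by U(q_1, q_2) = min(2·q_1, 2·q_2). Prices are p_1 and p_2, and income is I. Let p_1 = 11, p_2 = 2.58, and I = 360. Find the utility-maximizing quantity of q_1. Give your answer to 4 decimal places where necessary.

q_1* = 26.5096

Leontief preferences: the optimum is at the kink where q_1/2 = q_2/2, i.e. q_2 = q_1.
Budget: p_1·q_1 + p_2·q_1 = I, so (2·p_1 + 2·p_2)·q_1 = 2·I.
Demand: q_1*(p_1,p_2,I) = 2·I/(2·p_1 + 2·p_2), q_2* = 2·I/(2·p_1 + 2·p_2).
Here 2·11 + 2·2.58 = 27.16, giving q_1* = 26.5096.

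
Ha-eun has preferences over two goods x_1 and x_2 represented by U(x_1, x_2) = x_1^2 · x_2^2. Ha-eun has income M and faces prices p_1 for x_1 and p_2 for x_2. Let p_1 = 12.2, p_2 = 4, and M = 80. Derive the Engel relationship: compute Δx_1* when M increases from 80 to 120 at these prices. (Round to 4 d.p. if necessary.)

Δx_1* = 1.6393

The MRS is x_2/x_1. Set MRS = p_1/p_2.
So 2·p_2·x_2 = 2·p_1·x_1; combined with the budget, a share 0.5 of income goes to x_1.
Demand: x_1*(p_1,p_2,M) = 0.5·M/p_1 and x_2* = 0.5·M/p_2.
At p_1=12.2, p_2=4, M=80: x_1* = 0.5·80/12.2 = 3.2787.
At M' = 120: x_1* = 4.918. Change: 4.918 − 3.2787 = 1.6393.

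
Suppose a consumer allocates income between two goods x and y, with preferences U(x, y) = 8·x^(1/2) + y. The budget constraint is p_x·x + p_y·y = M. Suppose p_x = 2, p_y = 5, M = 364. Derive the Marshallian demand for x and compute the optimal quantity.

Set MRS = p_x/p_y: 4·x^(−1/2) = p_x/p_y.
Thus x* = (4·p_y/p_x)² — independent of M — with the rest of income spent on y.
Plugging in: x* = (4·5/2)² = 100.

x* = 100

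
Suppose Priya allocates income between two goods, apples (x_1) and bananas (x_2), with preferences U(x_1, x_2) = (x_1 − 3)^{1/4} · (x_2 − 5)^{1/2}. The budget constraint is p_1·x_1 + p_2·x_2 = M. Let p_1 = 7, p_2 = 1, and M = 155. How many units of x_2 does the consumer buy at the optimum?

x_2* = 91

Let x_1' = x_1−3, x_2' = x_2−5. MRS = (1/2)·x_2'/x_1' = p_1/p_2.
Substituting into the budget: x_1* = 3 + 1/3·(M − 3·p_1 − 5·p_2)/p_1, and x_2* = 5 + 2/3·(…)/p_2.
Discretionary income = 155 − 3·7 − 5·1 = 129; x_2* = 5 + 2/3·129/1 = 91.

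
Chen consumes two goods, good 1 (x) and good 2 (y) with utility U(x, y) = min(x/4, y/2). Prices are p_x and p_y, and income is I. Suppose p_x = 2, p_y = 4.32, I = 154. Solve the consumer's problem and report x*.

Leontief preferences: the optimum is at the kink where x/4 = y/2, i.e. y = (1/2)·x.
Budget: p_x·x + p_y·(1/2)·x = I, so (4·p_x + 2·p_y)·x = 4·I.
Demand: x*(p_x,p_y,I) = 4·I/(4·p_x + 2·p_y), y* = 2·I/(4·p_x + 2·p_y).
Here 4·2 + 2·4.32 = 16.64, giving x* = 37.0192.

x* = 37.0192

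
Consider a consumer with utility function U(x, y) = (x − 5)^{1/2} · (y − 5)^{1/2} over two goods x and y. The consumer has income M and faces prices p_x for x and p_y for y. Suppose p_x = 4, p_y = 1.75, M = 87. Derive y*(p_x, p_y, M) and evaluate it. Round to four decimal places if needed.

y* = 21.6429

Let x' = x−5, y' = y−5. MRS = y'/x' = p_x/p_y.
Substituting into the budget: x* = 5 + 0.5·(M − 5·p_x − 5·p_y)/p_x, and y* = 5 + 0.5·(…)/p_y.
Discretionary income = 87 − 5·4 − 5·1.75 = 58.25; y* = 5 + 0.5·58.25/1.75 = 21.6429.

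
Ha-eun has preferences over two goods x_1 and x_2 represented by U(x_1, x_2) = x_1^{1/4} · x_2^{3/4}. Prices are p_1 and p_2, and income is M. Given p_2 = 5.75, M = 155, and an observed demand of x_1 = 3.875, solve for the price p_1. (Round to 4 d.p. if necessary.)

The MRS is (1/3)·x_2/x_1. Set MRS = p_1/p_2.
So 0.25·p_2·x_2 = 0.75·p_1·x_1; combined with the budget, a share 0.25 of income goes to x_1.
Demand: x_1*(p_1,p_2,M) = 0.25·M/p_1 and x_2* = 0.75·M/p_2.
Set x_1* = 3.875 in the demand function and solve for p_1: p_1 = 10.

p_1 = 10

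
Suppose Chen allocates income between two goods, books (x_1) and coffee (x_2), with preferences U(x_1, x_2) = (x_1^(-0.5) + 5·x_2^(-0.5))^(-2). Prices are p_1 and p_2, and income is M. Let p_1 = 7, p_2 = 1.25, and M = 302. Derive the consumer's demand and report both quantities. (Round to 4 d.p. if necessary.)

x_1* = 16.3013, x_2* = 150.3125

MU_x_1 ∝ x_1^(-1.5), MU_x_2 ∝ 5·x_2^(-1.5), so MRS = (1/5)·(x_2/x_1)^(1.5) = p_1/p_2.
Solve for the ratio: x_2/x_1 = [5·p_1/p_2]^(2/3).
Substitute x_2 = (x_2/x_1)·x_1 into the budget: x_1* = M/(p_1 + p_2·(x_2/x_1)).
Numerically x_2/x_1 = 9.220873, so x_1* = 302/(7 + 1.25·9.220873) = 16.3013 and x_2* = 9.220873·16.3013 = 150.3125.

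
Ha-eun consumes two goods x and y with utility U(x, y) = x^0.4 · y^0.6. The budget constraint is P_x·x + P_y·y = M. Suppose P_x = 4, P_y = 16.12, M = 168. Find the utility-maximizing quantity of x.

MU_x/MU_y = (0.4·y)/(0.6·x); tangency sets this equal to P_x/P_y.
So 0.4·P_y·y = 0.6·P_x·x; combined with the budget, a share 0.4 of income goes to x.
Demand: x*(P_x,P_y,M) = 0.4·M/P_x and y* = 0.6·M/P_y.
At P_x=4, P_y=16.12, M=168: x* = 0.4·168/4 = 16.8.

x* = 16.8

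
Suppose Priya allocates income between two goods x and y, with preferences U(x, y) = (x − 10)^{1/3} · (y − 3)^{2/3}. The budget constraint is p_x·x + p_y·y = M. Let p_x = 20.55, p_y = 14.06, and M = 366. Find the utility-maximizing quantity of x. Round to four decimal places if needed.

MRS = (1/2)·(y−3)/(x−10). Tangency with p_x/p_y gives y−3 = 2·(p_x/p_y)·(x−10).
After buying the subsistence bundle (10, 3), a share 1/3 of the remaining income goes to x: x* = 10 + 1/3·(M − 10p_x − 3p_y)/p_x.
Discretionary income = 366 − 10·20.55 − 3·14.06 = 118.32; x* = 10 + 1/3·118.32/20.55 = 11.9192.

x* = 11.9192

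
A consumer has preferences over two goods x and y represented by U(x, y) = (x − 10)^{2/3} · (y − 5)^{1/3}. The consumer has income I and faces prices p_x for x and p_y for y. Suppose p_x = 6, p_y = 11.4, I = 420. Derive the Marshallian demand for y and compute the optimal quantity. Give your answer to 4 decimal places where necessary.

Let x' = x−10, y' = y−5. MRS = 2·y'/x' = p_x/p_y.
After buying the subsistence bundle (10, 5), a share 2/3 of the remaining income goes to x: x* = 10 + 2/3·(I − 10p_x − 5p_y)/p_x.
Discretionary income = 420 − 10·6 − 5·11.4 = 303; y* = 5 + 1/3·303/11.4 = 13.8596.

y* = 13.8596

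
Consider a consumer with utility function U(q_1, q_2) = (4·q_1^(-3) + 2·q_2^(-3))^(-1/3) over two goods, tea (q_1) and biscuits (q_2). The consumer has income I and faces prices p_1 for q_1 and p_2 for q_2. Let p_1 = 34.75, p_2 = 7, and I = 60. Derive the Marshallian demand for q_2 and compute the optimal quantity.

Numerically q_2/q_1 = 1.255182, so q_1* = 60/(34.75 + 7·1.255182) = 1.3782 and q_2* = 1.255182·1.3782 = 1.7298.

q_2* = 1.7298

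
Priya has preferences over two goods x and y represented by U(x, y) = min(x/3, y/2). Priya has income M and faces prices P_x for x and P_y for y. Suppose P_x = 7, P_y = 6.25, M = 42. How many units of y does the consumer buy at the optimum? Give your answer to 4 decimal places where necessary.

y* = 2.5075

With perfect complements, no substitution: consume in ratio x:y = 3:2.
Budget: P_x·x + P_y·(2/3)·x = M, so (3·P_x + 2·P_y)·x = 3·M.
Demand: x*(P_x,P_y,M) = 3·M/(3·P_x + 2·P_y), y* = 2·M/(3·P_x + 2·P_y).
Here 3·7 + 2·6.25 = 33.5, giving y* = 2.5075.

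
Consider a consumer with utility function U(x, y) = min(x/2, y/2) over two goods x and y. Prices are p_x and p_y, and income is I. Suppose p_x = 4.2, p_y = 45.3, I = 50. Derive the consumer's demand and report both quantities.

Leontief preferences: the optimum is at the kink where x/2 = y/2, i.e. y = x.
Budget: p_x·x + p_y·x = I, so (2·p_x + 2·p_y)·x = 2·I.
Demand: x*(p_x,p_y,I) = 2·I/(2·p_x + 2·p_y), y* = 2·I/(2·p_x + 2·p_y).
Here 2·4.2 + 2·45.3 = 99, giving x* = 1.0101 and y* = 1.0101.

x* = 1.0101, y* = 1.0101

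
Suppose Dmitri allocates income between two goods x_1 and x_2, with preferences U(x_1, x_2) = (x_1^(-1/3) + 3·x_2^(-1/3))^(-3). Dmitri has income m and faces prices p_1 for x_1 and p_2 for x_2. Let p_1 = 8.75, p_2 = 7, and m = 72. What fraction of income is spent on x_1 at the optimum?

share on x_1 = 0.3169

From the CES first-order condition, (1/3)·(x_2/x_1)^(4/3) = p_1/p_2.
Hence x_2/x_1 = (3·p_1/p_2)^(1/(4/3)), i.e. raised to the 0.75 power.
With the ratio pinned down, the budget gives x_1* = m/(p_1 + p_2·(x_2/x_1)) and x_2* = (x_2/x_1)·x_1*.
Numerically x_2/x_1 = 2.694781, so x_1* = 72/(8.75 + 7·2.694781) = 2.6074 and x_2* = 2.694781·2.6074 = 7.0264.
Expenditure on x_1: 8.75·2.6074 = 22.815; share = 0.3169.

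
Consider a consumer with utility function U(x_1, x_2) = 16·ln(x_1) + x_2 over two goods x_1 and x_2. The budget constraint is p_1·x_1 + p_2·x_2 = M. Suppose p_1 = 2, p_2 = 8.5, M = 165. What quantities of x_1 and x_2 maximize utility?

MU_x_1 = 16/x_1, MU_x_2 = 1. Tangency: 16/x_1 = p_1/p_2.
So x_1*(p_1,p_2) = 16·p_2/p_1, independent of income; and x_2* = (M − 16·p_2)/p_2.
At the given prices: x_1* = 16·8.5/2 = 68, and x_2* = 3.4118.

x_1* = 68, x_2* = 3.4118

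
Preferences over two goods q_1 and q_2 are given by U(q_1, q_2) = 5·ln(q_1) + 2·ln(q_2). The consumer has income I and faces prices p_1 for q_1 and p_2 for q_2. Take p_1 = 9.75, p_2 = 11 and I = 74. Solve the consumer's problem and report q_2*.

Demand: q_1*(p_1,p_2,I) = 5/7·I/p_1 and q_2* = 2/7·I/p_2.
At p_1=9.75, p_2=11, I=74: q_2* = 2/7·74/11 = 1.9221.

q_2* = 1.9221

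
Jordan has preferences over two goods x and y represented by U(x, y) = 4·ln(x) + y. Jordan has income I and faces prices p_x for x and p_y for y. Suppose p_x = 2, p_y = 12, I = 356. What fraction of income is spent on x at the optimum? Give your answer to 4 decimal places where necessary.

MU_x = 4/x, MU_y = 1. Tangency: 4/x = p_x/p_y.
So x*(p_x,p_y) = 4·p_y/p_x, independent of income; and y* = (I − 4·p_y)/p_y.
At the given prices: x* = 4·12/2 = 24, and y* = 25.6667.
Expenditure on x: 2·24 = 48; share = 0.1348.

share on x = 0.1348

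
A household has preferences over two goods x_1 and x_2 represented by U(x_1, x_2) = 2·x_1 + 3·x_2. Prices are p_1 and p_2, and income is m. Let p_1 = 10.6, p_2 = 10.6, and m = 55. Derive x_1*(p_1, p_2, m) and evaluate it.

x_2 gives more utility per dollar, so spend all income on x_2: x_2* = m/p_2, x_1* = 0.
Numerically: x_1* = 0, x_2* = 5.1887.

x_1* = 0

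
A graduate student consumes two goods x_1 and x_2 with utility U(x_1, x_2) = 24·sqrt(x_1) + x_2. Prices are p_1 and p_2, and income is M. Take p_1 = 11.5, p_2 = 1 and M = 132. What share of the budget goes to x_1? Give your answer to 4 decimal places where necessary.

Utility is quasi-linear in x_2; the FOC for x_1 is 12/√x_1 = p_1/p_2.
Thus x_1* = (12·p_2/p_1)² — independent of M — with the rest of income spent on x_2.
Plugging in: x_1* = (12·1/11.5)² = 1.0888, x_2* = 119.4783.
Expenditure on x_1: 11.5·1.0888 = 12.5217; share = 0.0949.

share on x_1 = 0.0949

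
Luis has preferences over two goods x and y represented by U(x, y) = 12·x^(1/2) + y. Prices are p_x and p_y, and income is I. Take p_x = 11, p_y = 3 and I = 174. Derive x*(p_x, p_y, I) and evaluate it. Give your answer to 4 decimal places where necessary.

Utility is quasi-linear in y; the FOC for x is 6/√x = p_x/p_y.
Thus x* = (6·p_y/p_x)² — independent of I — with the rest of income spent on y.
Plugging in: x* = (6·3/11)² = 2.6777.

x* = 2.6777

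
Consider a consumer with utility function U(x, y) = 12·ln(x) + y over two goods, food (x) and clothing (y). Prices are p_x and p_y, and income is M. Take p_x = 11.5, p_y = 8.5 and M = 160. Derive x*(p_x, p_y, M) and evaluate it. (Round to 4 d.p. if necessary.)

Set MRS = p_x/p_y: (12/x)/1 = p_x/p_y.
So x*(p_x,p_y) = 12·p_y/p_x, independent of income; and y* = (M − 12·p_y)/p_y.
At the given prices: x* = 12·8.5/11.5 = 8.8696.

x* = 8.8696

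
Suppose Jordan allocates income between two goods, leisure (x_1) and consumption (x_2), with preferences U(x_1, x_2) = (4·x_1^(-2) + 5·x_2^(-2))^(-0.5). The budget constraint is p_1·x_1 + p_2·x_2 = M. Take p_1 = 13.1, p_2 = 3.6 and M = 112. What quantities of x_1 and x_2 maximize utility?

x_1* = 5.8747, x_2* = 9.7337

MRS = MU_x_1/MU_x_2 = (4/5)·(x_2/x_1)^(3). Set equal to p_1/p_2.
Solve for the ratio: x_2/x_1 = [(5/4)·p_1/p_2]^(1/3).
With the ratio pinned down, the budget gives x_1* = M/(p_1 + p_2·(x_2/x_1)) and x_2* = (x_2/x_1)·x_1*.
Numerically x_2/x_1 = 1.656887, so x_1* = 112/(13.1 + 3.6·1.656887) = 5.8747 and x_2* = 1.656887·5.8747 = 9.7337.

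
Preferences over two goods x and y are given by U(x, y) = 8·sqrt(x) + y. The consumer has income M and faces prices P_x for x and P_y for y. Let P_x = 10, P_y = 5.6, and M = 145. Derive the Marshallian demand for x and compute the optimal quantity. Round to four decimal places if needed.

x* = 5.0176

Set MRS = P_x/P_y: 4·x^(−1/2) = P_x/P_y.
Solve: √x = 4·P_y/P_x, so x*(P_x,P_y) = (4·P_y/P_x)², and y* = (M − P_x·x*)/P_y.
Plugging in: x* = (4·5.6/10)² = 5.0176.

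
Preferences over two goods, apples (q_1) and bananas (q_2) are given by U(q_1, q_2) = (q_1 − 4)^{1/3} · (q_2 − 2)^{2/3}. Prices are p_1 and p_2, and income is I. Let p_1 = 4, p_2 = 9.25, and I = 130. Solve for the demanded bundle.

This is Cobb-Douglas in (q_1−4, q_2−2): tangency gives 1/3·p_2·(q_2−2) = 2/3·p_1·(q_1−4).
Substituting into the budget: q_1* = 4 + 1/3·(I − 4·p_1 − 2·p_2)/p_1, and q_2* = 2 + 2/3·(…)/p_2.
Discretionary income = 130 − 4·4 − 2·9.25 = 95.5; q_1* = 4 + 1/3·95.5/4 = 11.9583; q_2* = 2 + 2/3·95.5/9.25 = 8.8829.

q_1* = 11.9583, q_2* = 8.8829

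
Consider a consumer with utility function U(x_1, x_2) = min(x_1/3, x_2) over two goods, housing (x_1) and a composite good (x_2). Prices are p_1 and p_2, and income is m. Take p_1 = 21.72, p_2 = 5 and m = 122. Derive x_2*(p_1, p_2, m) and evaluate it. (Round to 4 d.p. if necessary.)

Leontief preferences: the optimum is at the kink where x_1/3 = x_2/1, i.e. x_2 = (1/3)·x_1.
Budget: p_1·x_1 + p_2·(1/3)·x_1 = m, so (3·p_1 + p_2)·x_1 = 3·m.
Demand: x_1*(p_1,p_2,m) = 3·m/(3·p_1 + p_2), x_2* = m/(3·p_1 + p_2).
Here 3·21.72 + 5 = 70.16, giving x_2* = 1.7389.

x_2* = 1.7389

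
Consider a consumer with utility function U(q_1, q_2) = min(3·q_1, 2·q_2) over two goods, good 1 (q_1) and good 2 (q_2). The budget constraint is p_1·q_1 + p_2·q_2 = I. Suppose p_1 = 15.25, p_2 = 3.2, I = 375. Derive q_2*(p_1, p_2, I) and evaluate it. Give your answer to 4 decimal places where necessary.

q_2* = 28.0549

With perfect complements, no substitution: consume in ratio q_1:q_2 = 2:3.
Budget: p_1·q_1 + p_2·(3/2)·q_1 = I, so (2·p_1 + 3·p_2)·q_1 = 2·I.
Demand: q_1*(p_1,p_2,I) = 2·I/(2·p_1 + 3·p_2), q_2* = 3·I/(2·p_1 + 3·p_2).
Here 2·15.25 + 3·3.2 = 40.1, giving q_2* = 28.0549.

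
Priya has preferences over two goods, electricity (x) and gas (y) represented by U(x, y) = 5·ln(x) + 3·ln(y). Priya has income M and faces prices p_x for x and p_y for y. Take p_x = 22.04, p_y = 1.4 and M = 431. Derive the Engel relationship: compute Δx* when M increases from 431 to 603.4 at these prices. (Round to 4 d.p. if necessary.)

Δx* = 4.8888

MU_x/MU_y = (5·y)/(3·x); tangency sets this equal to p_x/p_y.
So 5·p_y·y = 3·p_x·x; combined with the budget, a share 0.625 of income goes to x.
Demand: x*(p_x,p_y,M) = 0.625·M/p_x and y* = 0.375·M/p_y.
At p_x=22.04, p_y=1.4, M=431: x* = 0.625·431/22.04 = 12.2221.
At M' = 603.4: x* = 17.1109. Change: 17.1109 − 12.2221 = 4.8888.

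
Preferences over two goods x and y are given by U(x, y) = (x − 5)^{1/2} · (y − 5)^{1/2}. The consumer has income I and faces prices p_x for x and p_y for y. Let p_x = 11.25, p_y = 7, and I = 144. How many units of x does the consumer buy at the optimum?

MRS = (y−5)/(x−5). Tangency with p_x/p_y gives y−5 = (p_x/p_y)·(x−5).
Substituting into the budget: x* = 5 + 0.5·(I − 5·p_x − 5·p_y)/p_x, and y* = 5 + 0.5·(…)/p_y.
Discretionary income = 144 − 5·11.25 − 5·7 = 52.75; x* = 5 + 0.5·52.75/11.25 = 7.3444.

x* = 7.3444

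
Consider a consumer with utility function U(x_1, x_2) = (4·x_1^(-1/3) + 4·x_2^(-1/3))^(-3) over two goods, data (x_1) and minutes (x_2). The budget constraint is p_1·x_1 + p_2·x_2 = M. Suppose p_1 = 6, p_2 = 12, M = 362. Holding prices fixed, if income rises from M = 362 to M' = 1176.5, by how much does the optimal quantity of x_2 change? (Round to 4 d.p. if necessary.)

Δx_2* = 36.8706

From the CES first-order condition, (x_2/x_1)^(4/3) = p_1/p_2.
Hence x_2/x_1 = (p_1/p_2)^(1/(4/3)), i.e. raised to the 0.75 power.
Substitute x_2 = (x_2/x_1)·x_1 into the budget: x_1* = M/(p_1 + p_2·(x_2/x_1)).
Numerically x_2/x_1 = 0.594604, so x_1* = 362/(6 + 12·0.594604) = 27.5594 and x_2* = 0.594604·27.5594 = 16.3869.
At M' = 1176.5: x_2* = 53.2576. Change: 53.2576 − 16.3869 = 36.8706.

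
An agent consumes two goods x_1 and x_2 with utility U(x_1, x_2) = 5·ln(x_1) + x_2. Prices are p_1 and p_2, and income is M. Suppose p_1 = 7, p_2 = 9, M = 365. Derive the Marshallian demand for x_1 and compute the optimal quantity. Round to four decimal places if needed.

Set MRS = p_1/p_2: (5/x_1)/1 = p_1/p_2.
So x_1*(p_1,p_2) = 5·p_2/p_1, independent of income; and x_2* = (M − 5·p_2)/p_2.
At the given prices: x_1* = 5·9/7 = 6.4286.

x_1* = 6.4286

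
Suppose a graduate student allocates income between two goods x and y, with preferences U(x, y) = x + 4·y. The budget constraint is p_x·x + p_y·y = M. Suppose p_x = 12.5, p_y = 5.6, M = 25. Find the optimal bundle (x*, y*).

x* = 0, y* = 4.4643

Perfect substitutes: compare marginal utility per dollar. 1/p_x vs 4/p_y → 0.08 vs 0.7143.
y gives more utility per dollar, so spend all income on y: y* = M/p_y, x* = 0.
Numerically: x* = 0, y* = 4.4643.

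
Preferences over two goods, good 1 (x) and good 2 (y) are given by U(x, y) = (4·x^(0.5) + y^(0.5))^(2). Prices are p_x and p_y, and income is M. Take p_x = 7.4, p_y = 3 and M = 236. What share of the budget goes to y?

share on y = 0.1336

MRS = MU_x/MU_y = 4·(y/x)^(0.5). Set equal to p_x/p_y.
Solve for the ratio: y/x = [(1/4)·p_x/p_y]^(2).
With the ratio pinned down, the budget gives x* = M/(p_x + p_y·(y/x)) and y* = (y/x)·x*.
Numerically y/x = 0.380278, so x* = 236/(7.4 + 3·0.380278) = 27.632 and y* = 0.380278·27.632 = 10.5078.
Expenditure on y: 3·10.5078 = 31.5235; share = 0.1336.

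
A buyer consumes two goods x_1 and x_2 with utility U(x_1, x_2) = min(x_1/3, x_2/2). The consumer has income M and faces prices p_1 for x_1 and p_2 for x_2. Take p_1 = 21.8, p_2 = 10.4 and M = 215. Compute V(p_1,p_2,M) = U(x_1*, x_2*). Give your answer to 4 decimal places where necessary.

V = 2.4942

Leontief preferences: the optimum is at the kink where x_1/3 = x_2/2, i.e. x_2 = (2/3)·x_1.
Budget: p_1·x_1 + p_2·(2/3)·x_1 = M, so (3·p_1 + 2·p_2)·x_1 = 3·M.
Demand: x_1*(p_1,p_2,M) = 3·M/(3·p_1 + 2·p_2), x_2* = 2·M/(3·p_1 + 2·p_2).
Here 3·21.8 + 2·10.4 = 86.2, giving x_1* = 7.4826 and x_2* = 4.9884.
Utility at the optimum: U(7.4826, 4.9884) = 2.4942.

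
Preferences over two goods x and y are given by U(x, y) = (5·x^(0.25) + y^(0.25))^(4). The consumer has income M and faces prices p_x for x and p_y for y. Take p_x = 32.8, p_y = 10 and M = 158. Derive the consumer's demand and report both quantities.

x* = 4.1039, y* = 2.3392

MRS = MU_x/MU_y = 5·(y/x)^(0.75). Set equal to p_x/p_y.
Hence y/x = ((1/5)·p_x/p_y)^(1/(0.75)), i.e. raised to the 4/3 power.
Substitute y = (y/x)·x into the budget: x* = M/(p_x + p_y·(y/x)).
Numerically y/x = 0.569996, so x* = 158/(32.8 + 10·0.569996) = 4.1039 and y* = 0.569996·4.1039 = 2.3392.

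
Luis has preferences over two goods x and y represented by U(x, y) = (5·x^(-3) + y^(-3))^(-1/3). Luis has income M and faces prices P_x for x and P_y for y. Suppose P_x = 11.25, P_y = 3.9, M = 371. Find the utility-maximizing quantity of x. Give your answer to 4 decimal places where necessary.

x* = 25.3261

MRS = MU_x/MU_y = 5·(y/x)^(4). Set equal to P_x/P_y.
Solve for the ratio: y/x = [(1/5)·P_x/P_y]^(0.25).
With the ratio pinned down, the budget gives x* = M/(P_x + P_y·(y/x)) and y* = (y/x)·x*.
Numerically y/x = 0.871524, so x* = 371/(11.25 + 3.9·0.871524) = 25.3261.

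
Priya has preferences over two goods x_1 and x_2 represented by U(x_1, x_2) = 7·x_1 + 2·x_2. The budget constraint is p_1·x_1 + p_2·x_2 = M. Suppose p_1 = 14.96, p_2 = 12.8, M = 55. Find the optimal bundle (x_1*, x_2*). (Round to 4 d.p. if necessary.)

Perfect substitutes: compare marginal utility per dollar. 7/p_1 vs 2/p_2 → 0.4679 vs 0.1562.
x_1 gives more utility per dollar, so spend all income on x_1: x_1* = M/p_1, x_2* = 0.
Numerically: x_1* = 3.6765, x_2* = 0.

x_1* = 3.6765, x_2* = 0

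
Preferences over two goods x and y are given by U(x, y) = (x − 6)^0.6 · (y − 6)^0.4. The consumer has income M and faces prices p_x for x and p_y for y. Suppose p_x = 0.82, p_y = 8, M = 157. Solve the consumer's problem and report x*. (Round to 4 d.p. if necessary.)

MRS = (3/2)·(y−6)/(x−6). Tangency with p_x/p_y gives y−6 = (2/3)·(p_x/p_y)·(x−6).
After buying the subsistence bundle (6, 6), a share 0.6 of the remaining income goes to x: x* = 6 + 0.6·(M − 6p_x − 6p_y)/p_x.
Discretionary income = 157 − 6·0.82 − 6·8 = 104.08; x* = 6 + 0.6·104.08/0.82 = 82.1561.

x* = 82.1561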